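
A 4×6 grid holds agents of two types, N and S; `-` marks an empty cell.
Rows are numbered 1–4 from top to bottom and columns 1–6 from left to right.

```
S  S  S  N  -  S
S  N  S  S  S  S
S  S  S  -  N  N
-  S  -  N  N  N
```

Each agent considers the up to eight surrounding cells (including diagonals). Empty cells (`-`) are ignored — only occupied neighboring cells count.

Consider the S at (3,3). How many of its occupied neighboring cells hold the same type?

Occupied neighbors of (3,3): (2,2)=N, (2,3)=S, (2,4)=S, (3,2)=S, (4,2)=S, (4,4)=N.
Same type (S): 4 of 6.

4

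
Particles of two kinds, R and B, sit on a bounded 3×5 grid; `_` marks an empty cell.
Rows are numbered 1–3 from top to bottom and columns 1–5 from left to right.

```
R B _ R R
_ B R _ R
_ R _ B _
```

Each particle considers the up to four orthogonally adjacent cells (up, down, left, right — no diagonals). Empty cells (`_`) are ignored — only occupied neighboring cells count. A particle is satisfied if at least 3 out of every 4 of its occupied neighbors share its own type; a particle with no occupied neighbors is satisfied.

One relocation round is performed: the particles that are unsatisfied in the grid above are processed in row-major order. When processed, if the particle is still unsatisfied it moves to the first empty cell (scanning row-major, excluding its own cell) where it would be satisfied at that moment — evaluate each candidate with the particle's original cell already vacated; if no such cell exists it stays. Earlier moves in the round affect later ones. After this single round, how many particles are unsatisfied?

Initially unsatisfied (in order): (1,1), (1,2), (2,2), (2,3), (3,2).
  (1,1) → (2,4).
  (1,2): now satisfied by earlier moves; stays.
  (2,2) → (1,1).
  (2,3): now satisfied by earlier moves; stays.
  (3,2): now satisfied by earlier moves; stays.
Resulting grid:
B B _ R R
_ _ R R R
_ R _ B _
Unsatisfied now: (3,4).

1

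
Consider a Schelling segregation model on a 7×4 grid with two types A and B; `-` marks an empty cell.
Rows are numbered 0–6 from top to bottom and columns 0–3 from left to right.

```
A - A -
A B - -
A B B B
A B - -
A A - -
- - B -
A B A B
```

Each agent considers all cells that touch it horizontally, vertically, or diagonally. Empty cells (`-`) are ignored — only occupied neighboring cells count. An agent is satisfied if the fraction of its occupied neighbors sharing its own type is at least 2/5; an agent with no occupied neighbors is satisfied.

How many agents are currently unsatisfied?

(0,0)A 1/2 ✓
(0,2)A 0/1 ✗
(1,0)A 2/4 ✓
(1,1)B 2/6 ✗
(2,0)A 2/5 ✓
(2,1)B 3/6 ✓
(2,2)B 4/4 ✓
(2,3)B 1/1 ✓
(3,0)A 3/5 ✓
(3,1)B 2/6 ✗
(4,0)A 2/3 ✓
(4,1)A 2/4 ✓
(5,2)B 2/4 ✓
(6,0)A 0/1 ✗
(6,1)B 1/3 ✗
(6,2)A 0/3 ✗
(6,3)B 1/2 ✓
Unsatisfied: (0,2), (1,1), (3,1), (6,0), (6,1), (6,2) — 6 in total.

6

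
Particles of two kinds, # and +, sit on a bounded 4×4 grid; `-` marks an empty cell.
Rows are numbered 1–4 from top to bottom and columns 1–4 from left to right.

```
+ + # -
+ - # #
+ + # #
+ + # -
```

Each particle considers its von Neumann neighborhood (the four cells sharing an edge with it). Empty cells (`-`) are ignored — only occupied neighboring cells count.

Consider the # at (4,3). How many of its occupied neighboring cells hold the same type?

1

Occupied neighbors of (4,3): (3,3)=#, (4,2)=+.
Same type (#): 1 of 2.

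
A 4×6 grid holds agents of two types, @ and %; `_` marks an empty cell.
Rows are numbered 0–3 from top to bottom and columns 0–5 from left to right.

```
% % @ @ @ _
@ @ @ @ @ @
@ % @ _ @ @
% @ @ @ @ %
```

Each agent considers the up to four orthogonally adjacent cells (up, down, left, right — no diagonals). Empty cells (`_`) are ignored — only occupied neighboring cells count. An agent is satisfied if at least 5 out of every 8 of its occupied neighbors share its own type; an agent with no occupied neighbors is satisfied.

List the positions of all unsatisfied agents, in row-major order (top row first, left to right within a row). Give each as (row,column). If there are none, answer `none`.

(0,0), (0,1), (1,1), (2,0), (2,1), (3,0), (3,1), (3,5)

(0,0)% 1/2 not
(0,1)% 1/3 not
(0,2)@ 2/3 satisfied
(0,3)@ 3/3 satisfied
(0,4)@ 2/2 satisfied
(1,0)@ 2/3 satisfied
(1,1)@ 2/4 not
(1,2)@ 4/4 satisfied
(1,3)@ 3/3 satisfied
(1,4)@ 4/4 satisfied
(1,5)@ 2/2 satisfied
(2,0)@ 1/3 not
(2,1)% 0/4 not
(2,2)@ 2/3 satisfied
(2,4)@ 3/3 satisfied
(2,5)@ 2/3 satisfied
(3,0)% 0/2 not
(3,1)@ 1/3 not
(3,2)@ 3/3 satisfied
(3,3)@ 2/2 satisfied
(3,4)@ 2/3 satisfied
(3,5)% 0/2 not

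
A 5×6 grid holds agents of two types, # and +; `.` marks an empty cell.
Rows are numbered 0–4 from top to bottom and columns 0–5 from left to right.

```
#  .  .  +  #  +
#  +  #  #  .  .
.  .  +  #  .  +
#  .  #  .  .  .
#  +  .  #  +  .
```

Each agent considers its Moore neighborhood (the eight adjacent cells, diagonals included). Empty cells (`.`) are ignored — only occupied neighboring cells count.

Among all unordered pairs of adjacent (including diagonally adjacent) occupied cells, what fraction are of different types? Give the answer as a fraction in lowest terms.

5/8

Scan each occupied cell's neighbors to the right and below (and the two forward diagonals) so each pair is counted once.
Row 0: #(0,0)–#(1,0)= #(0,0)–+(1,1)≠ +(0,3)–#(0,4)≠ +(0,3)–#(1,3)≠ +(0,3)–#(1,2)≠ #(0,4)–+(0,5)≠ #(0,4)–#(1,3)=  → 5/7 unlike.
Row 1: #(1,0)–+(1,1)≠ +(1,1)–#(1,2)≠ +(1,1)–+(2,2)= #(1,2)–#(1,3)= #(1,2)–+(2,2)≠ #(1,2)–#(2,3)= #(1,3)–#(2,3)= #(1,3)–+(2,2)≠  → 4/8 unlike.
Row 2: +(2,2)–#(2,3)≠ +(2,2)–#(3,2)≠ #(2,3)–#(3,2)=  → 2/3 unlike.
Row 3: #(3,0)–#(4,0)= #(3,0)–+(4,1)≠ #(3,2)–#(4,3)= #(3,2)–+(4,1)≠  → 2/4 unlike.
Row 4: #(4,0)–+(4,1)≠ #(4,3)–+(4,4)≠  → 2/2 unlike.
Total adjacent occupied pairs: 24; unlike-type pairs: 15.
15/24 reduces to 5/8.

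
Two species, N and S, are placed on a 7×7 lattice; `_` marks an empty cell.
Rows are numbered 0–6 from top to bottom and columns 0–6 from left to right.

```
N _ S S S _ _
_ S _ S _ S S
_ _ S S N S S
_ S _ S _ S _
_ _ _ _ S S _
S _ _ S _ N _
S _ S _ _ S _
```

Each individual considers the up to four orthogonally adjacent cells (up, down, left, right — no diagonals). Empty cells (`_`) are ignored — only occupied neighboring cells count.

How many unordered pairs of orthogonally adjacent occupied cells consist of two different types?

Scan each occupied cell's neighbors to the right and below so each pair is counted once.
From row 0: 0 unlike of 3 pairs (running 0/3).
From row 1: 0 unlike of 4 pairs (running 0/7).
From row 2: 2 unlike of 6 pairs (running 2/13).
From row 3: 0 unlike of 1 pairs (running 2/14).
From row 4: 1 unlike of 2 pairs (running 3/16).
From row 5: 1 unlike of 2 pairs (running 4/18).
Total adjacent occupied pairs: 18; unlike-type pairs: 4.

4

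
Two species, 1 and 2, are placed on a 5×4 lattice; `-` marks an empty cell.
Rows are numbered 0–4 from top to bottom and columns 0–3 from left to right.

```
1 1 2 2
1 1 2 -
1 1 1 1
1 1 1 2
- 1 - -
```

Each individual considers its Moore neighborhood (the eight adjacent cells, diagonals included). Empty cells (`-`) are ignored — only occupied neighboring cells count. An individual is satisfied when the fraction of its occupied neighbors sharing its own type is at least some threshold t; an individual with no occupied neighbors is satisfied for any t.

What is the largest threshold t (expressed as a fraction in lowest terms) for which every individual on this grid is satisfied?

0/1

(0,0)1 3/3
(0,1)1 3/5
(0,2)2 2/4
(0,3)2 2/2
(1,0)1 5/5
(1,1)1 6/8
(1,2)2 2/7
(2,0)1 5/5
(2,1)1 7/8
(2,2)1 5/7
(2,3)1 2/4
(3,0)1 4/4
(3,1)1 6/6
(3,2)1 5/6
(3,3)2 0/3
(4,1)1 3/3
The smallest same-type fraction is 0/3 at (3,3), which reduces to 0/1. Any threshold above that leaves this individual unsatisfied.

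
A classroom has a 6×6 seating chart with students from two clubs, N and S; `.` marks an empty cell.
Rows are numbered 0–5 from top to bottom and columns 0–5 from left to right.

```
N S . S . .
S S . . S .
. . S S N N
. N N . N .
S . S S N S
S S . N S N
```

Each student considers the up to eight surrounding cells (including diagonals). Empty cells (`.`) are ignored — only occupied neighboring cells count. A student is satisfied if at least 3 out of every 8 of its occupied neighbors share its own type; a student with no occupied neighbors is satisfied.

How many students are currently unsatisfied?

7

Row 0: (0,0)N 0/3 not · (0,1)S 2/3 satisfied · (0,3)S 1/1 satisfied
Row 1: (1,0)S 2/3 satisfied · (1,1)S 3/4 satisfied · (1,4)S 2/4 satisfied
Row 2: (2,2)S 2/4 satisfied · (2,3)S 2/5 satisfied · (2,4)N 2/4 satisfied · (2,5)N 2/3 satisfied
Row 3: (3,1)N 1/4 not · (3,2)N 1/5 not · (3,4)N 3/6 satisfied
Row 4: (4,0)S 2/3 satisfied · (4,2)S 2/5 satisfied · (4,3)S 2/6 not · (4,4)N 3/6 satisfied · (4,5)S 1/4 not
Row 5: (5,0)S 2/2 satisfied · (5,1)S 3/3 satisfied · (5,3)N 1/4 not · (5,4)S 2/5 satisfied · (5,5)N 1/3 not
Unsatisfied: (0,0), (3,1), (3,2), (4,3), (4,5), (5,3), (5,5) — 7 in total.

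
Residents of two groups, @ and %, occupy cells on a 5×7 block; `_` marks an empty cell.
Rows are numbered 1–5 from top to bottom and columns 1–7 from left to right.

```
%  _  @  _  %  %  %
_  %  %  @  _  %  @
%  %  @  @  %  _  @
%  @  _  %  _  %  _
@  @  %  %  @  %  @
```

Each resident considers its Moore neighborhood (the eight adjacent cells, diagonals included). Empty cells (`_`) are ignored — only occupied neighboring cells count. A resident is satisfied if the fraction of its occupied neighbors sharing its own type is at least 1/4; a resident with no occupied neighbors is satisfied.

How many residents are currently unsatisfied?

(1,1)% 1/1 ok
(1,3)@ 1/3 ok
(1,5)% 2/3 ok
(1,6)% 3/4 ok
(1,7)% 2/3 ok
(2,2)% 4/6 ok
(2,3)% 2/6 ok
(2,4)@ 3/6 ok
(2,6)% 4/6 ok
(2,7)@ 1/4 ok
(3,1)% 3/4 ok
(3,2)% 4/6 ok
(3,3)@ 3/7 ok
(3,4)@ 2/5 ok
(3,5)% 3/5 ok
(3,7)@ 1/3 ok
(4,1)% 2/5 ok
(4,2)@ 3/7 ok
(4,4)% 3/6 ok
(4,6)% 2/5 ok
(5,1)@ 2/3 ok
(5,2)@ 2/4 ok
(5,3)% 2/4 ok
(5,4)% 2/3 ok
(5,5)@ 0/4 unhappy
(5,6)% 1/3 ok
(5,7)@ 0/2 unhappy
Unsatisfied: (5,5), (5,7) — 2 in total.

2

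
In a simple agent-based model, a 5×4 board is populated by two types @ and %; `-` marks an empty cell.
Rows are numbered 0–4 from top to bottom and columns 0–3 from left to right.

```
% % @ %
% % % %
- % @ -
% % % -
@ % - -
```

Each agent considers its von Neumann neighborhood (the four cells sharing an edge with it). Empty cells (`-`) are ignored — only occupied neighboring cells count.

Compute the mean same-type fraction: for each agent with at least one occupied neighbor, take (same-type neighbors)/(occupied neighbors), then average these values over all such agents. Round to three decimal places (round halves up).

0.589

(0,0)% 2/2
(0,1)% 2/3
(0,2)@ 0/3
(0,3)% 1/2
(1,0)% 2/2
(1,1)% 4/4
(1,2)% 2/4
(1,3)% 2/2
(2,1)% 2/3
(2,2)@ 0/3
(3,0)% 1/2
(3,1)% 4/4
(3,2)% 1/2
(4,0)@ 0/2
(4,1)% 1/2
Sum over 15 agents: 2/2 + 2/3 + 0/3 + 1/2 + 2/2 + 4/4 + 2/4 + 2/2 + 2/3 + 0/3 + 1/2 + 4/4 + 1/2 + 0/2 + 1/2 = 53/6; mean = 53/6 ÷ 15 = 53/90 = 0.588888… → 0.589.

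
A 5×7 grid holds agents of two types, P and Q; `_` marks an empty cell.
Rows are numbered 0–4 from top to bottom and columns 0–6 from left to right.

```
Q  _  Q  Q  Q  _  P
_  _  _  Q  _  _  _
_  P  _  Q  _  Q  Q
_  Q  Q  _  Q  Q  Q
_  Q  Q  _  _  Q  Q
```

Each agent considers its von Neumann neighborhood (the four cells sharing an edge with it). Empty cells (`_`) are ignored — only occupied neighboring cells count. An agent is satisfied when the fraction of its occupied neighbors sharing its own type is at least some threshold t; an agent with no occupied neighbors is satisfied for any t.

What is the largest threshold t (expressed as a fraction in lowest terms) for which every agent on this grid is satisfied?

0/1

(0,0)Q — no occupied neighbors
(0,2)Q 1/1
(0,3)Q 3/3
(0,4)Q 1/1
(0,6)P — no occupied neighbors
(1,3)Q 2/2
(2,1)P 0/1
(2,3)Q 1/1
(2,5)Q 2/2
(2,6)Q 2/2
(3,1)Q 2/3
(3,2)Q 2/2
(3,4)Q 1/1
(3,5)Q 4/4
(3,6)Q 3/3
(4,1)Q 2/2
(4,2)Q 2/2
(4,5)Q 2/2
(4,6)Q 2/2
The smallest same-type fraction is 0/1 at (2,1), which reduces to 0/1. Any threshold above that leaves this agent unsatisfied.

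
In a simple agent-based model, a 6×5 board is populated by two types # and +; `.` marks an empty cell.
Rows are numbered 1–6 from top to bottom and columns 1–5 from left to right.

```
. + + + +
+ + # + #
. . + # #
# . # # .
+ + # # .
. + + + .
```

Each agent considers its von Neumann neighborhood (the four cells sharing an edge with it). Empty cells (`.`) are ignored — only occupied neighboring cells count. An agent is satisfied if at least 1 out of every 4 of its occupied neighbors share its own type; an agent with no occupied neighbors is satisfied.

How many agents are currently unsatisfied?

Row 1: (1,2)+ 2/2 satisfied · (1,3)+ 2/3 satisfied · (1,4)+ 3/3 satisfied · (1,5)+ 1/2 satisfied
Row 2: (2,1)+ 1/1 satisfied · (2,2)+ 2/3 satisfied · (2,3)# 0/4 not · (2,4)+ 1/4 satisfied · (2,5)# 1/3 satisfied
Row 3: (3,3)+ 0/3 not · (3,4)# 2/4 satisfied · (3,5)# 2/2 satisfied
Row 4: (4,1)# 0/1 not · (4,3)# 2/3 satisfied · (4,4)# 3/3 satisfied
Row 5: (5,1)+ 1/2 satisfied · (5,2)+ 2/3 satisfied · (5,3)# 2/4 satisfied · (5,4)# 2/3 satisfied
Row 6: (6,2)+ 2/2 satisfied · (6,3)+ 2/3 satisfied · (6,4)+ 1/2 satisfied
Unsatisfied: (2,3), (3,3), (4,1) — 3 in total.

3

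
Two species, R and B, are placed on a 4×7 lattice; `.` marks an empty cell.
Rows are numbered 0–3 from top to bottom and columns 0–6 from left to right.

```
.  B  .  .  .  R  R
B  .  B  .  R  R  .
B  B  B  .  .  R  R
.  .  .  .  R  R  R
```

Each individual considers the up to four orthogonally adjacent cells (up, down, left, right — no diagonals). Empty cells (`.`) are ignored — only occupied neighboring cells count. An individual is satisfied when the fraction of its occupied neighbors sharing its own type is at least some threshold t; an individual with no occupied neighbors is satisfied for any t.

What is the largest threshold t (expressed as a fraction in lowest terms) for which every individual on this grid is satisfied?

Row 0: (0,1)B — no occupied neighbors · (0,5)R 2/2 · (0,6)R 1/1
Row 1: (1,0)B 1/1 · (1,2)B 1/1 · (1,4)R 1/1 · (1,5)R 3/3
Row 2: (2,0)B 2/2 · (2,1)B 2/2 · (2,2)B 2/2 · (2,5)R 3/3 · (2,6)R 2/2
Row 3: (3,4)R 1/1 · (3,5)R 3/3 · (3,6)R 2/2
The smallest same-type fraction is 2/2 at (0,5), which reduces to 1/1. Any threshold above that leaves this individual unsatisfied.

1/1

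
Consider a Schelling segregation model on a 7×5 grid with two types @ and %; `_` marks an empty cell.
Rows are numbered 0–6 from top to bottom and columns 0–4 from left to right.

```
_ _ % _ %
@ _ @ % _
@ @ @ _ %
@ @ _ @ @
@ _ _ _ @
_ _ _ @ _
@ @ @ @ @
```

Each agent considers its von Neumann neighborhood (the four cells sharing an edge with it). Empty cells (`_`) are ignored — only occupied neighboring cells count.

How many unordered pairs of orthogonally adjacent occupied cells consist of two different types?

Scan each occupied cell's neighbors to the right and below so each pair is counted once.
Row 0: %(0,2)–@(1,2)≠  → 1/1 unlike.
Row 1: @(1,0)–@(2,0)= @(1,2)–%(1,3)≠ @(1,2)–@(2,2)=  → 1/3 unlike.
Row 2: @(2,0)–@(2,1)= @(2,0)–@(3,0)= @(2,1)–@(2,2)= @(2,1)–@(3,1)= %(2,4)–@(3,4)≠  → 1/5 unlike.
Row 3: @(3,0)–@(3,1)= @(3,0)–@(4,0)= @(3,3)–@(3,4)= @(3,4)–@(4,4)=  → 0/4 unlike.
Row 5: @(5,3)–@(6,3)=  → 0/1 unlike.
Row 6: @(6,0)–@(6,1)= @(6,1)–@(6,2)= @(6,2)–@(6,3)= @(6,3)–@(6,4)=  → 0/4 unlike.
Total adjacent occupied pairs: 18; unlike-type pairs: 3.

3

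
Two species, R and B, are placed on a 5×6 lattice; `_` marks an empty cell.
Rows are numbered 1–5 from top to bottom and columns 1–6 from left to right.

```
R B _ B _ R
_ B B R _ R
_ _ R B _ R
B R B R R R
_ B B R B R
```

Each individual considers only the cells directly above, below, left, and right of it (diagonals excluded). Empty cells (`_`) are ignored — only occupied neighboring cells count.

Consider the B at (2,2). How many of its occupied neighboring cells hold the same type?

2

Occupied neighbors of (2,2): (1,2)=B, (2,3)=B.
Same type (B): 2 of 2.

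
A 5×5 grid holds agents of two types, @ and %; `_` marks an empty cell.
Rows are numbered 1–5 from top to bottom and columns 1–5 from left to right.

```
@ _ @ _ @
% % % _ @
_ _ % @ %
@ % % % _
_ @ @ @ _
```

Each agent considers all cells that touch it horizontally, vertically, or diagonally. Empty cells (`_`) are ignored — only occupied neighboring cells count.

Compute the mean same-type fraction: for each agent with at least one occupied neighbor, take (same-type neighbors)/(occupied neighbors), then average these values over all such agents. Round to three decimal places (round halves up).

(1,1)@ 0/2
(1,3)@ 0/2
(1,5)@ 1/1
(2,1)% 1/2
(2,2)% 3/5
(2,3)% 2/4
(2,5)@ 2/3
(3,3)% 5/6
(3,4)@ 1/6
(3,5)% 1/3
(4,1)@ 1/2
(4,2)% 2/5
(4,3)% 3/7
(4,4)% 3/6
(5,2)@ 2/4
(5,3)@ 2/5
(5,4)@ 1/3
Sum over 17 agents: 0/2 + 0/2 + 1/1 + 1/2 + 3/5 + 2/4 + 2/3 + 5/6 + 1/6 + 1/3 + 1/2 + 2/5 + 3/7 + 3/6 + 2/4 + 2/5 + 1/3 = 1609/210; mean = 1609/210 ÷ 17 = 1609/3570 = 0.450700… → 0.451.

0.451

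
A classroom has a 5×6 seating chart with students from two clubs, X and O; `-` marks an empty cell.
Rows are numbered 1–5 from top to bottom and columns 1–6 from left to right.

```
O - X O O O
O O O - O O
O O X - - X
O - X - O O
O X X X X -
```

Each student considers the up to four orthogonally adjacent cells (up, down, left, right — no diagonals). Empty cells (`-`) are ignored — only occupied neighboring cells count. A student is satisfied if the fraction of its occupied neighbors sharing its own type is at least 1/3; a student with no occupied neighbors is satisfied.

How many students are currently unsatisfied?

Row 1: (1,1)O 1/1 satisfied · (1,3)X 0/2 not · (1,4)O 1/2 satisfied · (1,5)O 3/3 satisfied · (1,6)O 2/2 satisfied
Row 2: (2,1)O 3/3 satisfied · (2,2)O 3/3 satisfied · (2,3)O 1/3 satisfied · (2,5)O 2/2 satisfied · (2,6)O 2/3 satisfied
Row 3: (3,1)O 3/3 satisfied · (3,2)O 2/3 satisfied · (3,3)X 1/3 satisfied · (3,6)X 0/2 not
Row 4: (4,1)O 2/2 satisfied · (4,3)X 2/2 satisfied · (4,5)O 1/2 satisfied · (4,6)O 1/2 satisfied
Row 5: (5,1)O 1/2 satisfied · (5,2)X 1/2 satisfied · (5,3)X 3/3 satisfied · (5,4)X 2/2 satisfied · (5,5)X 1/2 satisfied
Unsatisfied: (1,3), (3,6) — 2 in total.

2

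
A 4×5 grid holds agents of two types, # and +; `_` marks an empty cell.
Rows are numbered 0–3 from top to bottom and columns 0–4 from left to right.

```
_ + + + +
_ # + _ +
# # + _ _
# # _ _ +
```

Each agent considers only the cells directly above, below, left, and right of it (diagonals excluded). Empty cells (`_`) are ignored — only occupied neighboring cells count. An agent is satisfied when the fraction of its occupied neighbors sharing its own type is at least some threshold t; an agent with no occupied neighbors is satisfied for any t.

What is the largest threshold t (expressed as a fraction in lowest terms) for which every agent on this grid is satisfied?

Row 0: (0,1)+ 1/2 · (0,2)+ 3/3 · (0,3)+ 2/2 · (0,4)+ 2/2
Row 1: (1,1)# 1/3 · (1,2)+ 2/3 · (1,4)+ 1/1
Row 2: (2,0)# 2/2 · (2,1)# 3/4 · (2,2)+ 1/2
Row 3: (3,0)# 2/2 · (3,1)# 2/2 · (3,4)+ — no occupied neighbors
The smallest same-type fraction is 1/3 at (1,1), which reduces to 1/3. Any threshold above that leaves this agent unsatisfied.

1/3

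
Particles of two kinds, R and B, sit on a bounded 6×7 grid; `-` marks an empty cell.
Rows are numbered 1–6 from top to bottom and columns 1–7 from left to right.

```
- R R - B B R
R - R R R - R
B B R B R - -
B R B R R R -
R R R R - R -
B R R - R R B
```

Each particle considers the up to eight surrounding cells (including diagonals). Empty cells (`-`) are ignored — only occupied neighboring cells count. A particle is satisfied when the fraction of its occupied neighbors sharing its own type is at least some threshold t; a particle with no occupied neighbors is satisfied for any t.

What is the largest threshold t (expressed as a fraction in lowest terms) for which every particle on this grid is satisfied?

(1,2)R 3/3
(1,3)R 3/3
(1,5)B 1/3
(1,6)B 1/4
(1,7)R 1/2
(2,1)R 1/3
(2,3)R 4/6
(2,4)R 5/7
(2,5)R 2/5
(2,7)R 1/2
(3,1)B 2/4
(3,2)B 3/7
(3,3)R 4/7
(3,4)B 1/8
(3,5)R 5/6
(4,1)B 2/5
(4,2)R 4/8
(4,3)B 2/8
(4,4)R 5/7
(4,5)R 5/6
(4,6)R 3/3
(5,1)R 3/5
(5,2)R 5/8
(5,3)R 6/7
(5,4)R 5/6
(5,6)R 4/5
(6,1)B 0/3
(6,2)R 4/5
(6,3)R 4/4
(6,5)R 3/3
(6,6)R 2/3
(6,7)B 0/2
The smallest same-type fraction is 0/3 at (6,1), which reduces to 0/1. Any threshold above that leaves this particle unsatisfied.

0/1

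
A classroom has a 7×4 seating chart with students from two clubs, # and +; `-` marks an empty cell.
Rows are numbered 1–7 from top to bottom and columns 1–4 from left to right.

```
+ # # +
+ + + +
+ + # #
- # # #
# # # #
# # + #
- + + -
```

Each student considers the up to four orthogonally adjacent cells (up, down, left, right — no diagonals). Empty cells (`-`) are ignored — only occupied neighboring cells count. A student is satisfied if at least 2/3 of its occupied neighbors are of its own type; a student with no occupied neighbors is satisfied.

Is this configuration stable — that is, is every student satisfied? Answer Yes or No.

No

(1,1)+ 1/2 unhappy
(1,2)# 1/3 unhappy
(1,3)# 1/3 unhappy
(1,4)+ 1/2 unhappy
(2,1)+ 3/3 ok
(2,2)+ 3/4 ok
(2,3)+ 2/4 unhappy
(2,4)+ 2/3 ok
(3,1)+ 2/2 ok
(3,2)+ 2/4 unhappy
(3,3)# 2/4 unhappy
(3,4)# 2/3 ok
(4,2)# 2/3 ok
(4,3)# 4/4 ok
(4,4)# 3/3 ok
(5,1)# 2/2 ok
(5,2)# 4/4 ok
(5,3)# 3/4 ok
(5,4)# 3/3 ok
(6,1)# 2/2 ok
(6,2)# 2/4 unhappy
(6,3)+ 1/4 unhappy
(6,4)# 1/2 unhappy
(7,2)+ 1/2 unhappy
(7,3)+ 2/2 ok
For instance (1,1) has only 1/2 same-type neighbors, below 2/3.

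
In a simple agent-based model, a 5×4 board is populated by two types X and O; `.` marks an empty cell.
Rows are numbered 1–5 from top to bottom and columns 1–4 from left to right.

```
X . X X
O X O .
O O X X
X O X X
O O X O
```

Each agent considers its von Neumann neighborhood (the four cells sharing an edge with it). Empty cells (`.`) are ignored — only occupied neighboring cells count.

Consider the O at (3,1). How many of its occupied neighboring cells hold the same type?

2

Occupied neighbors of (3,1): (2,1)=O, (4,1)=X, (3,2)=O.
Same type (O): 2 of 3.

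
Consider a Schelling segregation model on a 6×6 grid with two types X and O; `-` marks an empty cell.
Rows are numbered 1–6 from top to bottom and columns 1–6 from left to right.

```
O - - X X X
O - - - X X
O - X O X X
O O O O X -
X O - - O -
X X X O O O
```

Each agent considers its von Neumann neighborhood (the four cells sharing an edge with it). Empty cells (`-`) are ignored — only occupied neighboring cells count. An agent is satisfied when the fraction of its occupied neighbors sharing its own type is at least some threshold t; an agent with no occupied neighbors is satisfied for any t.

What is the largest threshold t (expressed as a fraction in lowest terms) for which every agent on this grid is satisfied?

0/1

Row 1: (1,1)O 1/1 · (1,4)X 1/1 · (1,5)X 3/3 · (1,6)X 2/2
Row 2: (2,1)O 2/2 · (2,5)X 3/3 · (2,6)X 3/3
Row 3: (3,1)O 2/2 · (3,3)X 0/2 · (3,4)O 1/3 · (3,5)X 3/4 · (3,6)X 2/2
Row 4: (4,1)O 2/3 · (4,2)O 3/3 · (4,3)O 2/3 · (4,4)O 2/3 · (4,5)X 1/3
Row 5: (5,1)X 1/3 · (5,2)O 1/3 · (5,5)O 1/2
Row 6: (6,1)X 2/2 · (6,2)X 2/3 · (6,3)X 1/2 · (6,4)O 1/2 · (6,5)O 3/3 · (6,6)O 1/1
The smallest same-type fraction is 0/2 at (3,3), which reduces to 0/1. Any threshold above that leaves this agent unsatisfied.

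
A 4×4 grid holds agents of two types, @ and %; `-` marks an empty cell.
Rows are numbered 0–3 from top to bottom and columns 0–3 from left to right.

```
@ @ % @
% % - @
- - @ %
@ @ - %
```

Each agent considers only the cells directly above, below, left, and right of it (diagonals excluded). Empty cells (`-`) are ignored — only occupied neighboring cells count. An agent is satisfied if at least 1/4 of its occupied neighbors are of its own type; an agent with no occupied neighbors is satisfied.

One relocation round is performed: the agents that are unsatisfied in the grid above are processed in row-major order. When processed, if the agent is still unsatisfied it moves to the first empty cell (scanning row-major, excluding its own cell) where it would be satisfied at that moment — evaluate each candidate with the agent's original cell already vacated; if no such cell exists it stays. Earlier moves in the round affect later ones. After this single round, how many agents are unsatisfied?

0

Initially unsatisfied (in order): (0,2), (2,2).
  (0,2) → (1,2).
  (2,2) → (0,2).
Resulting grid:
@ @ @ @
% % % @
- - - %
@ @ - %
All satisfied now.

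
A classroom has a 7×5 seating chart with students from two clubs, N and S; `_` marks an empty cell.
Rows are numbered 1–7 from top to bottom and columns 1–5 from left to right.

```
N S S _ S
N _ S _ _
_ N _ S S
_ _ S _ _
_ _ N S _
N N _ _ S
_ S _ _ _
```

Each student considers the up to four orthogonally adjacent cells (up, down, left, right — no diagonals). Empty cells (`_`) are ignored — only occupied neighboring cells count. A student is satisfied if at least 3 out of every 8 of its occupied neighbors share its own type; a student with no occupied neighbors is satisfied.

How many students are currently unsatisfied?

4

(1,1)N 1/2 ✓
(1,2)S 1/2 ✓
(1,3)S 2/2 ✓
(1,5)S 0/0 ✓
(2,1)N 1/1 ✓
(2,3)S 1/1 ✓
(3,2)N 0/0 ✓
(3,4)S 1/1 ✓
(3,5)S 1/1 ✓
(4,3)S 0/1 ✗
(5,3)N 0/2 ✗
(5,4)S 0/1 ✗
(6,1)N 1/1 ✓
(6,2)N 1/2 ✓
(6,5)S 0/0 ✓
(7,2)S 0/1 ✗
Unsatisfied: (4,3), (5,3), (5,4), (7,2) — 4 in total.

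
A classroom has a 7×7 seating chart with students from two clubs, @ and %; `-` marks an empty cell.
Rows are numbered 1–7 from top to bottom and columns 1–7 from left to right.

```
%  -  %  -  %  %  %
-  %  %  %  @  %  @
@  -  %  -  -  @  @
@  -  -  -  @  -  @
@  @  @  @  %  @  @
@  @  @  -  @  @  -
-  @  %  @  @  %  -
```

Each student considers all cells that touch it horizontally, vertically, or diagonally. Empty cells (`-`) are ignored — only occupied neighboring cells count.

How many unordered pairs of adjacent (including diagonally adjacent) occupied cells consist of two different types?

22

Scan each occupied cell's neighbors to the right and below (and the two forward diagonals) so each pair is counted once.
Row 1: %(1,1)–%(2,2)= %(1,3)–%(2,3)= %(1,3)–%(2,4)= %(1,3)–%(2,2)= %(1,5)–%(1,6)= %(1,5)–@(2,5)≠ %(1,5)–%(2,6)= %(1,5)–%(2,4)= %(1,6)–%(1,7)= %(1,6)–%(2,6)= %(1,6)–@(2,7)≠ %(1,6)–@(2,5)≠ %(1,7)–@(2,7)≠ %(1,7)–%(2,6)=  → 4/14 unlike.
Row 2: %(2,2)–%(2,3)= %(2,2)–%(3,3)= %(2,2)–@(3,1)≠ %(2,3)–%(2,4)= %(2,3)–%(3,3)= %(2,4)–@(2,5)≠ %(2,4)–%(3,3)= @(2,5)–%(2,6)≠ @(2,5)–@(3,6)= %(2,6)–@(2,7)≠ %(2,6)–@(3,6)≠ %(2,6)–@(3,7)≠ @(2,7)–@(3,7)= @(2,7)–@(3,6)=  → 6/14 unlike.
Row 3: @(3,1)–@(4,1)= @(3,6)–@(3,7)= @(3,6)–@(4,7)= @(3,6)–@(4,5)= @(3,7)–@(4,7)=  → 0/5 unlike.
Row 4: @(4,1)–@(5,1)= @(4,1)–@(5,2)= @(4,5)–%(5,5)≠ @(4,5)–@(5,6)= @(4,5)–@(5,4)= @(4,7)–@(5,7)= @(4,7)–@(5,6)=  → 1/7 unlike.
Row 5: @(5,1)–@(5,2)= @(5,1)–@(6,1)= @(5,1)–@(6,2)= @(5,2)–@(5,3)= @(5,2)–@(6,2)= @(5,2)–@(6,3)= @(5,2)–@(6,1)= @(5,3)–@(5,4)= @(5,3)–@(6,3)= @(5,3)–@(6,2)= @(5,4)–%(5,5)≠ @(5,4)–@(6,5)= @(5,4)–@(6,3)= %(5,5)–@(5,6)≠ %(5,5)–@(6,5)≠ %(5,5)–@(6,6)≠ @(5,6)–@(5,7)= @(5,6)–@(6,6)= @(5,6)–@(6,5)= @(5,7)–@(6,6)=  → 4/20 unlike.
Row 6: @(6,1)–@(6,2)= @(6,1)–@(7,2)= @(6,2)–@(6,3)= @(6,2)–@(7,2)= @(6,2)–%(7,3)≠ @(6,3)–%(7,3)≠ @(6,3)–@(7,4)= @(6,3)–@(7,2)= @(6,5)–@(6,6)= @(6,5)–@(7,5)= @(6,5)–%(7,6)≠ @(6,5)–@(7,4)= @(6,6)–%(7,6)≠ @(6,6)–@(7,5)=  → 4/14 unlike.
Row 7: @(7,2)–%(7,3)≠ %(7,3)–@(7,4)≠ @(7,4)–@(7,5)= @(7,5)–%(7,6)≠  → 3/4 unlike.
Total adjacent occupied pairs: 78; unlike-type pairs: 22.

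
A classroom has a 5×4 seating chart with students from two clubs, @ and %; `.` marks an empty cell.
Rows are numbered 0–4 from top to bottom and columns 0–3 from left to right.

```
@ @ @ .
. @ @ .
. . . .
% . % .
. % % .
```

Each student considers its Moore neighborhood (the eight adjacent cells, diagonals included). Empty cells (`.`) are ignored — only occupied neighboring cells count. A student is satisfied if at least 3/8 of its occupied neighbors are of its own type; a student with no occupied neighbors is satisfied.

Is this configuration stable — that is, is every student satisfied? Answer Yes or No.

Yes

Row 0: (0,0)@ 2/2 ✓ · (0,1)@ 4/4 ✓ · (0,2)@ 3/3 ✓
Row 1: (1,1)@ 4/4 ✓ · (1,2)@ 3/3 ✓
Row 3: (3,0)% 1/1 ✓ · (3,2)% 2/2 ✓
Row 4: (4,1)% 3/3 ✓ · (4,2)% 2/2 ✓
All meet the threshold, so the configuration is stable.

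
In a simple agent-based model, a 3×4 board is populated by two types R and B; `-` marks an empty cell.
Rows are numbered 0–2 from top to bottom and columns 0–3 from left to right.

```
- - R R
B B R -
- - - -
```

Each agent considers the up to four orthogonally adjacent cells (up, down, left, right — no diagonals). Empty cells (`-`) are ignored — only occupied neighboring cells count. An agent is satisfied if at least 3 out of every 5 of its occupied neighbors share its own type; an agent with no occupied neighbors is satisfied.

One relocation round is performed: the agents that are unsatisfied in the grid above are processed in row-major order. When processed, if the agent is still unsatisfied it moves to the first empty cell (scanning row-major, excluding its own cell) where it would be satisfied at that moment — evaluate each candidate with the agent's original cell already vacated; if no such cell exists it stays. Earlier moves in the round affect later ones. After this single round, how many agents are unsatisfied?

0

Initially unsatisfied (in order): (1,1), (1,2).
  (1,1) → (0,0).
  (1,2): now satisfied by earlier moves; stays.
Resulting grid:
B - R R
B - R -
- - - -
All satisfied now.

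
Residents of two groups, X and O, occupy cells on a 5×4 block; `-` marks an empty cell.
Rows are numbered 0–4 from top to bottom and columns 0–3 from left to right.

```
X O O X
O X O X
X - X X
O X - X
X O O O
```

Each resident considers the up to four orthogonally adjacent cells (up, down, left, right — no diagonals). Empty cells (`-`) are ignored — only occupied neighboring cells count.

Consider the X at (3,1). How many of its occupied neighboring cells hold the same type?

0

Occupied neighbors of (3,1): (4,1)=O, (3,0)=O.
Same type (X): 0 of 2.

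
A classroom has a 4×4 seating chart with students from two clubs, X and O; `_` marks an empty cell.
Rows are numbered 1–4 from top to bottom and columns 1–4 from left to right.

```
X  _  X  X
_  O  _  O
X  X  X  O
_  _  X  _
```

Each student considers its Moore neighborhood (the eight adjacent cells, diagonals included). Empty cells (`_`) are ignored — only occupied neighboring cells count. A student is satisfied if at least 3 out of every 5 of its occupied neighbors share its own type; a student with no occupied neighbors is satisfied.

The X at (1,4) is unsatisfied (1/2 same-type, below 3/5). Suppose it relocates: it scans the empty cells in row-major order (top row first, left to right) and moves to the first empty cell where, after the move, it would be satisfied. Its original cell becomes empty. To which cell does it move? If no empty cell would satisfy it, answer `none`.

(1,2)

Vacating (1,4). Empty cells in order:
  (1,2): 2/3 same-type → satisfied — stop here.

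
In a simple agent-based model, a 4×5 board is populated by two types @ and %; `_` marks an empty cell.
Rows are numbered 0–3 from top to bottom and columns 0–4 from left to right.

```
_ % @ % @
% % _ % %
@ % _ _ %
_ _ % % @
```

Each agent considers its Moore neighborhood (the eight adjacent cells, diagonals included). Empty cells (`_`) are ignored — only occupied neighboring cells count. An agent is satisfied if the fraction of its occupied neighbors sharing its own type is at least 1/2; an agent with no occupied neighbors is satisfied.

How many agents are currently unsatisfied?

4

(0,1)% 2/3 ✓
(0,2)@ 0/4 ✗
(0,3)% 2/4 ✓
(0,4)@ 0/3 ✗
(1,0)% 3/4 ✓
(1,1)% 3/5 ✓
(1,3)% 3/5 ✓
(1,4)% 3/4 ✓
(2,0)@ 0/3 ✗
(2,1)% 3/4 ✓
(2,4)% 3/4 ✓
(3,2)% 2/2 ✓
(3,3)% 2/3 ✓
(3,4)@ 0/2 ✗
Unsatisfied: (0,2), (0,4), (2,0), (3,4) — 4 in total.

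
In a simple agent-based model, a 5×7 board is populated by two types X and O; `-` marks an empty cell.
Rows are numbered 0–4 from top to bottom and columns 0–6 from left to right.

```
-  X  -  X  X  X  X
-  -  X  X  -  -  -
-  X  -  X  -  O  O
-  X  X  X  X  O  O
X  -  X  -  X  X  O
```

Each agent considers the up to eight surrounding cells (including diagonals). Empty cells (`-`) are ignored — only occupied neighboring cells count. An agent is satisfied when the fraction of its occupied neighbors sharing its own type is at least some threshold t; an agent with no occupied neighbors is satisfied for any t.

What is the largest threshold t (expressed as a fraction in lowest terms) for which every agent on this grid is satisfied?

Row 0: (0,1)X 1/1 · (0,3)X 3/3 · (0,4)X 3/3 · (0,5)X 2/2 · (0,6)X 1/1
Row 1: (1,2)X 5/5 · (1,3)X 4/4
Row 2: (2,1)X 3/3 · (2,3)X 5/5 · (2,5)O 3/4 · (2,6)O 3/3
Row 3: (3,1)X 4/4 · (3,2)X 5/5 · (3,3)X 5/5 · (3,4)X 4/6 · (3,5)O 4/7 · (3,6)O 4/5
Row 4: (4,0)X 1/1 · (4,2)X 3/3 · (4,4)X 3/4 · (4,5)X 2/5 · (4,6)O 2/3
The smallest same-type fraction is 2/5 at (4,5), which reduces to 2/5. Any threshold above that leaves this agent unsatisfied.

2/5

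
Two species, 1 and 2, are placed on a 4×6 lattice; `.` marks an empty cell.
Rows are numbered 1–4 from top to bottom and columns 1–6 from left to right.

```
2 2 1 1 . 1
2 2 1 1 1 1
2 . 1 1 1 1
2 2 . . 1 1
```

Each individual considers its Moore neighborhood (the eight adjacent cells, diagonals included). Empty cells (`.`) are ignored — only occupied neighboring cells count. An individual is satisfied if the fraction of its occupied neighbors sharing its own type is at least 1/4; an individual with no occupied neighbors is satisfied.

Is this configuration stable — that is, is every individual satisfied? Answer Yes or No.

Yes

Row 1: (1,1)2 3/3 ok · (1,2)2 3/5 ok · (1,3)1 3/5 ok · (1,4)1 4/4 ok · (1,6)1 2/2 ok
Row 2: (2,1)2 4/4 ok · (2,2)2 4/7 ok · (2,3)1 5/7 ok · (2,4)1 7/7 ok · (2,5)1 7/7 ok · (2,6)1 4/4 ok
Row 3: (3,1)2 4/4 ok · (3,3)1 3/5 ok · (3,4)1 6/6 ok · (3,5)1 7/7 ok · (3,6)1 5/5 ok
Row 4: (4,1)2 2/2 ok · (4,2)2 2/3 ok · (4,5)1 4/4 ok · (4,6)1 3/3 ok
All meet the threshold, so the configuration is stable.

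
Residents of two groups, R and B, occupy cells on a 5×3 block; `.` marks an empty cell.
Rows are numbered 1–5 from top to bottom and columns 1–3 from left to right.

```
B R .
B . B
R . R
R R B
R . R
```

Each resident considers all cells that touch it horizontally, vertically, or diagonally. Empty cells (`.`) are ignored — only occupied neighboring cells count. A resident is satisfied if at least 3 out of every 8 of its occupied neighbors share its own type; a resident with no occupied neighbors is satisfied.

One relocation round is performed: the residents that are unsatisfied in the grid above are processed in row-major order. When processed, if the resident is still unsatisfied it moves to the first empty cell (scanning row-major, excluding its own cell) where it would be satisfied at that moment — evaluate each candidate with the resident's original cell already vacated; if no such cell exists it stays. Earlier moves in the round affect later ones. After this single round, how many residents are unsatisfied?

1

Initially unsatisfied (in order): (1,2), (2,1), (2,3), (3,3), (4,3).
  (1,2) → (2,2).
  (2,1) → (1,2).
  (2,3) → (1,3).
  (3,3): now satisfied by earlier moves; stays.
  (4,3) → (2,1).
Resulting grid:
B B B
B R .
R . R
R R .
R . R
Unsatisfied now: (2,2).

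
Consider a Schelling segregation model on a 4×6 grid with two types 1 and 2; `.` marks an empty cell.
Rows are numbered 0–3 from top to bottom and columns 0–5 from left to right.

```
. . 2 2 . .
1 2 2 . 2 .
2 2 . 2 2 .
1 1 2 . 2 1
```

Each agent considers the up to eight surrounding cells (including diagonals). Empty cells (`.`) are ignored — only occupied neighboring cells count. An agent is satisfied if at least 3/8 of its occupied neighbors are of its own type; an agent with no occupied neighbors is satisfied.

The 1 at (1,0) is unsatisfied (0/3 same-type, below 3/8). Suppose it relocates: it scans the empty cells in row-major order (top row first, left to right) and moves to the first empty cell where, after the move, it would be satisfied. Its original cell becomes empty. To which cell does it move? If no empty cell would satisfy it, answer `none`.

Vacating (1,0). Empty cells in order:
  (0,0): 0/1 same-type → still unsatisfied.
  (0,1): 0/3 same-type → still unsatisfied.
  (0,4): 0/2 same-type → still unsatisfied.
  (0,5): 0/1 same-type → still unsatisfied.
  (1,3): 0/6 same-type → still unsatisfied.
  (1,5): 0/2 same-type → still unsatisfied.
  (2,2): 1/6 same-type → still unsatisfied.
  (2,5): 1/4 same-type → still unsatisfied.
  (3,3): 0/4 same-type → still unsatisfied.

none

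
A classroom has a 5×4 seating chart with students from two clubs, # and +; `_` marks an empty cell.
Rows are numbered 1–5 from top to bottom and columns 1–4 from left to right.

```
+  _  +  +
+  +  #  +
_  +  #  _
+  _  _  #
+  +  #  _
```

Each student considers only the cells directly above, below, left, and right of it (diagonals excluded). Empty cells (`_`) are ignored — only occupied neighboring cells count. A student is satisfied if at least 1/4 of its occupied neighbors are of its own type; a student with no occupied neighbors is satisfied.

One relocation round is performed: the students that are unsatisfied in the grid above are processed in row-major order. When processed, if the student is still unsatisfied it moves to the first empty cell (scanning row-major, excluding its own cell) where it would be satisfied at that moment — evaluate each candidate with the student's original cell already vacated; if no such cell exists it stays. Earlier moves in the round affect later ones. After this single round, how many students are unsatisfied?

Initially unsatisfied (in order): (5,3).
  (5,3) → (3,4).
Resulting grid:
+ _ + +
+ + # +
_ + # #
+ _ _ #
+ + _ _
All satisfied now.

0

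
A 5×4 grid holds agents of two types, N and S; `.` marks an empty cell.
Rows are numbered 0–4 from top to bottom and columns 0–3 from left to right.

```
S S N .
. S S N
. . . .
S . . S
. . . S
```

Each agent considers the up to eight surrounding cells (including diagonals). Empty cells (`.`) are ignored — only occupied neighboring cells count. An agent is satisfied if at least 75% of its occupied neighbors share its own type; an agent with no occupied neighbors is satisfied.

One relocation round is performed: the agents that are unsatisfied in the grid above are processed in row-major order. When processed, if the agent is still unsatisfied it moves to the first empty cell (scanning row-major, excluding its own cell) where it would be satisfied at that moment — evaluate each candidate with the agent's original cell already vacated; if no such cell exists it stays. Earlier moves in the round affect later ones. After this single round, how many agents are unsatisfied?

1

Initially unsatisfied (in order): (0,2), (1,2), (1,3).
  (0,2): no empty cell satisfies it; stays.
  (1,2) → (1,0).
  (1,3): now satisfied by earlier moves; stays.
Resulting grid:
S S N .
S S . N
. . . .
S . . S
. . . S
Unsatisfied now: (0,2).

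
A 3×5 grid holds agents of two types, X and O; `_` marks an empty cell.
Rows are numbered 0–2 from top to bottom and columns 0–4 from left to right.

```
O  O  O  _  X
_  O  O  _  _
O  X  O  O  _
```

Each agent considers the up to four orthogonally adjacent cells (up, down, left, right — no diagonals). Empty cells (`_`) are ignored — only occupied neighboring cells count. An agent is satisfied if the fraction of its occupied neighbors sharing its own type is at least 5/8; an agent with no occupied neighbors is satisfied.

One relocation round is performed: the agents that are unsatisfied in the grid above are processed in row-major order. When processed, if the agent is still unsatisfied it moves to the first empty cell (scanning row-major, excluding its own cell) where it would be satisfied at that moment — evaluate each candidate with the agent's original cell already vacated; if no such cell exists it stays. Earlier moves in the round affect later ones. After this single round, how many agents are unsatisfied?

Initially unsatisfied (in order): (2,0), (2,1).
  (2,0) → (1,0).
  (2,1) → (1,4).
Resulting grid:
O O O _ X
O O O _ X
_ _ O O _
All satisfied now.

0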